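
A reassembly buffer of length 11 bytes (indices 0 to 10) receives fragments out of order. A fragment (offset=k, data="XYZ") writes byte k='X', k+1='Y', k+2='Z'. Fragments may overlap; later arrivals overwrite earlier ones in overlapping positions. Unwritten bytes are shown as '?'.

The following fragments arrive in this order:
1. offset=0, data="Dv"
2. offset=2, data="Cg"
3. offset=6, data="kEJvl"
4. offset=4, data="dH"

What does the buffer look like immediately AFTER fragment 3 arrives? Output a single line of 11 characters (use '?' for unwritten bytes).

Answer: DvCg??kEJvl

Derivation:
Fragment 1: offset=0 data="Dv" -> buffer=Dv?????????
Fragment 2: offset=2 data="Cg" -> buffer=DvCg???????
Fragment 3: offset=6 data="kEJvl" -> buffer=DvCg??kEJvl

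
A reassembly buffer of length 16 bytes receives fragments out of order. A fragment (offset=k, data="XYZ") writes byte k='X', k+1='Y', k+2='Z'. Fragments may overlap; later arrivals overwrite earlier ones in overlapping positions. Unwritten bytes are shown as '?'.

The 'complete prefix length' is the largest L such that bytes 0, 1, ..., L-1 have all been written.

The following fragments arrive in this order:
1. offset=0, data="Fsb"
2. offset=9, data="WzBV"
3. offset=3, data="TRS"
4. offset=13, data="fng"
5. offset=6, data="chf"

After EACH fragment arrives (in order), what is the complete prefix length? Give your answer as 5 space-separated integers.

Answer: 3 3 6 6 16

Derivation:
Fragment 1: offset=0 data="Fsb" -> buffer=Fsb????????????? -> prefix_len=3
Fragment 2: offset=9 data="WzBV" -> buffer=Fsb??????WzBV??? -> prefix_len=3
Fragment 3: offset=3 data="TRS" -> buffer=FsbTRS???WzBV??? -> prefix_len=6
Fragment 4: offset=13 data="fng" -> buffer=FsbTRS???WzBVfng -> prefix_len=6
Fragment 5: offset=6 data="chf" -> buffer=FsbTRSchfWzBVfng -> prefix_len=16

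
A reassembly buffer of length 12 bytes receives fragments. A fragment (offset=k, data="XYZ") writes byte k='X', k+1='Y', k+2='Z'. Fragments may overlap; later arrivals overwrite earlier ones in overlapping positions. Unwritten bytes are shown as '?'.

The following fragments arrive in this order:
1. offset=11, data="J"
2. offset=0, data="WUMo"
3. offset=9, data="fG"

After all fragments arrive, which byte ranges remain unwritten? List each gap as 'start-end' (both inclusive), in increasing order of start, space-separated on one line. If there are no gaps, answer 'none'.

Fragment 1: offset=11 len=1
Fragment 2: offset=0 len=4
Fragment 3: offset=9 len=2
Gaps: 4-8

Answer: 4-8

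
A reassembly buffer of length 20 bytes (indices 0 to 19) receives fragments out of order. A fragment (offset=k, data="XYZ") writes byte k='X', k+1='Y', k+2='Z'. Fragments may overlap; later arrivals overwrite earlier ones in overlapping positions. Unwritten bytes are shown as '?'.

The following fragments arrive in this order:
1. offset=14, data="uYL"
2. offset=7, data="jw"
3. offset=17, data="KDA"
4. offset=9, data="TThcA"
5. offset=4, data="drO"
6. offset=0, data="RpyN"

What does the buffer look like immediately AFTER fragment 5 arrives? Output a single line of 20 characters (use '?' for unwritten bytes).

Fragment 1: offset=14 data="uYL" -> buffer=??????????????uYL???
Fragment 2: offset=7 data="jw" -> buffer=???????jw?????uYL???
Fragment 3: offset=17 data="KDA" -> buffer=???????jw?????uYLKDA
Fragment 4: offset=9 data="TThcA" -> buffer=???????jwTThcAuYLKDA
Fragment 5: offset=4 data="drO" -> buffer=????drOjwTThcAuYLKDA

Answer: ????drOjwTThcAuYLKDA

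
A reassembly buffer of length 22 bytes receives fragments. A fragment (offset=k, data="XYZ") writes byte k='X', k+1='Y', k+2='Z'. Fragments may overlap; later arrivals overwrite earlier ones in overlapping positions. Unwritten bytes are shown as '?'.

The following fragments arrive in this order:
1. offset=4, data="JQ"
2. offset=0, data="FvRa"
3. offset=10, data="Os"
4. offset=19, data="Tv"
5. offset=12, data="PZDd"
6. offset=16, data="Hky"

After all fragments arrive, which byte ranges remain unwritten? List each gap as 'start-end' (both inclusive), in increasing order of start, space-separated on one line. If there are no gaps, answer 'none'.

Answer: 6-9 21-21

Derivation:
Fragment 1: offset=4 len=2
Fragment 2: offset=0 len=4
Fragment 3: offset=10 len=2
Fragment 4: offset=19 len=2
Fragment 5: offset=12 len=4
Fragment 6: offset=16 len=3
Gaps: 6-9 21-21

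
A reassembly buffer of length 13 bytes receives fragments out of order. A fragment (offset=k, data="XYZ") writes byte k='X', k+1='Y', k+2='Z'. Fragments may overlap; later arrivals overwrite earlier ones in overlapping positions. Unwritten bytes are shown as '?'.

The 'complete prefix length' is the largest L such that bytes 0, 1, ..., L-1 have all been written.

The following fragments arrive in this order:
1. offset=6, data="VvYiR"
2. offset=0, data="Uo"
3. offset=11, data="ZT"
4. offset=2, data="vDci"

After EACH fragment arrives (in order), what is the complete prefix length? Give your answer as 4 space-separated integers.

Fragment 1: offset=6 data="VvYiR" -> buffer=??????VvYiR?? -> prefix_len=0
Fragment 2: offset=0 data="Uo" -> buffer=Uo????VvYiR?? -> prefix_len=2
Fragment 3: offset=11 data="ZT" -> buffer=Uo????VvYiRZT -> prefix_len=2
Fragment 4: offset=2 data="vDci" -> buffer=UovDciVvYiRZT -> prefix_len=13

Answer: 0 2 2 13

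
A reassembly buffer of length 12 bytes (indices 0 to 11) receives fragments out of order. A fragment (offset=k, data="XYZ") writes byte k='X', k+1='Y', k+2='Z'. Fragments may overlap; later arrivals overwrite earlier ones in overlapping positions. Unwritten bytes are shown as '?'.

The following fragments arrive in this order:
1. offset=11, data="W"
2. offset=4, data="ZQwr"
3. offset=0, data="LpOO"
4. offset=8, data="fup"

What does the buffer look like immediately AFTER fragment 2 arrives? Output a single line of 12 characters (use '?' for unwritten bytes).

Fragment 1: offset=11 data="W" -> buffer=???????????W
Fragment 2: offset=4 data="ZQwr" -> buffer=????ZQwr???W

Answer: ????ZQwr???W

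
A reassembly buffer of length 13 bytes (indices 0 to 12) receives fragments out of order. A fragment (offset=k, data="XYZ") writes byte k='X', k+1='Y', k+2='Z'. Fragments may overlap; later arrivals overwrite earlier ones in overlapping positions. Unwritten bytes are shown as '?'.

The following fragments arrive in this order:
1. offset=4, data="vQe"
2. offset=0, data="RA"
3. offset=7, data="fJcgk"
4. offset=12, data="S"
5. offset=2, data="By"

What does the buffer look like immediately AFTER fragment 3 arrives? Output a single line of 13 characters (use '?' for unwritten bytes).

Fragment 1: offset=4 data="vQe" -> buffer=????vQe??????
Fragment 2: offset=0 data="RA" -> buffer=RA??vQe??????
Fragment 3: offset=7 data="fJcgk" -> buffer=RA??vQefJcgk?

Answer: RA??vQefJcgk?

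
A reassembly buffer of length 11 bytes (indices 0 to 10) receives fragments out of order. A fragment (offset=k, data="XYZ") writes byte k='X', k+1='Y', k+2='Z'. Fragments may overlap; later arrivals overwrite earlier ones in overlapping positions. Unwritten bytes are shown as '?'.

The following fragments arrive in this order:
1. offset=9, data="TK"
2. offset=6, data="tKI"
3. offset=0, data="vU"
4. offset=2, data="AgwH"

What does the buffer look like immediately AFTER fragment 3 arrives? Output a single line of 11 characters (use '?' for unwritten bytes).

Answer: vU????tKITK

Derivation:
Fragment 1: offset=9 data="TK" -> buffer=?????????TK
Fragment 2: offset=6 data="tKI" -> buffer=??????tKITK
Fragment 3: offset=0 data="vU" -> buffer=vU????tKITK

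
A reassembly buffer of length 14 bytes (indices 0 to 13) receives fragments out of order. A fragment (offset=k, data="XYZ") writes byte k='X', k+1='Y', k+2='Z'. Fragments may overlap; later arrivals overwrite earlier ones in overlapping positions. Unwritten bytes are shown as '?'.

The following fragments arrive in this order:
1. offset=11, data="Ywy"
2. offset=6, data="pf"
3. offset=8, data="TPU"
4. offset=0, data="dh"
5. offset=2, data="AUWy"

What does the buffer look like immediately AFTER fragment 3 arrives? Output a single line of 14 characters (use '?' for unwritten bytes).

Answer: ??????pfTPUYwy

Derivation:
Fragment 1: offset=11 data="Ywy" -> buffer=???????????Ywy
Fragment 2: offset=6 data="pf" -> buffer=??????pf???Ywy
Fragment 3: offset=8 data="TPU" -> buffer=??????pfTPUYwy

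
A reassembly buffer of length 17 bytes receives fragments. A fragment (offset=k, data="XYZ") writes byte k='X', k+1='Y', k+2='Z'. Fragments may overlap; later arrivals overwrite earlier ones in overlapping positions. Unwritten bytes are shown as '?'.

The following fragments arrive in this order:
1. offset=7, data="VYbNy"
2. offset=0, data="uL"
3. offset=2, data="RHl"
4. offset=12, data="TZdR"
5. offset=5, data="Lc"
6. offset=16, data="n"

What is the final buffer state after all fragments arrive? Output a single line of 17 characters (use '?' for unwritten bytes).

Answer: uLRHlLcVYbNyTZdRn

Derivation:
Fragment 1: offset=7 data="VYbNy" -> buffer=???????VYbNy?????
Fragment 2: offset=0 data="uL" -> buffer=uL?????VYbNy?????
Fragment 3: offset=2 data="RHl" -> buffer=uLRHl??VYbNy?????
Fragment 4: offset=12 data="TZdR" -> buffer=uLRHl??VYbNyTZdR?
Fragment 5: offset=5 data="Lc" -> buffer=uLRHlLcVYbNyTZdR?
Fragment 6: offset=16 data="n" -> buffer=uLRHlLcVYbNyTZdRn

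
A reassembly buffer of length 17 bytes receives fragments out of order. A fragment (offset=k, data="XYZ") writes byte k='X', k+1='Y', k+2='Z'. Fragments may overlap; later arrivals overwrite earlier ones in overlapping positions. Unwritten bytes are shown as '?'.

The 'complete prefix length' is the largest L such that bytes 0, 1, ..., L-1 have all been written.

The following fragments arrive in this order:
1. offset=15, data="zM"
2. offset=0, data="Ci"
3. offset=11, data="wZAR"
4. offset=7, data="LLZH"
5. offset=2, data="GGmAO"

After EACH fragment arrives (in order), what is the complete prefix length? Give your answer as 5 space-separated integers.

Fragment 1: offset=15 data="zM" -> buffer=???????????????zM -> prefix_len=0
Fragment 2: offset=0 data="Ci" -> buffer=Ci?????????????zM -> prefix_len=2
Fragment 3: offset=11 data="wZAR" -> buffer=Ci?????????wZARzM -> prefix_len=2
Fragment 4: offset=7 data="LLZH" -> buffer=Ci?????LLZHwZARzM -> prefix_len=2
Fragment 5: offset=2 data="GGmAO" -> buffer=CiGGmAOLLZHwZARzM -> prefix_len=17

Answer: 0 2 2 2 17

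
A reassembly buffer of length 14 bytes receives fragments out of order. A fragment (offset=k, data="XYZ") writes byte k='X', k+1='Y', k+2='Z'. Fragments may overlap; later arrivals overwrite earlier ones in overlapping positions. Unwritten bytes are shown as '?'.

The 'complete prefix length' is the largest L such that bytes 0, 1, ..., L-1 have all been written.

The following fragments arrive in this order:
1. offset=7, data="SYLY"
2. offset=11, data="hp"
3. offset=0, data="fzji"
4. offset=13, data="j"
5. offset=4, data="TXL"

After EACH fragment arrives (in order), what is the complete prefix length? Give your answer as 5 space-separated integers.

Fragment 1: offset=7 data="SYLY" -> buffer=???????SYLY??? -> prefix_len=0
Fragment 2: offset=11 data="hp" -> buffer=???????SYLYhp? -> prefix_len=0
Fragment 3: offset=0 data="fzji" -> buffer=fzji???SYLYhp? -> prefix_len=4
Fragment 4: offset=13 data="j" -> buffer=fzji???SYLYhpj -> prefix_len=4
Fragment 5: offset=4 data="TXL" -> buffer=fzjiTXLSYLYhpj -> prefix_len=14

Answer: 0 0 4 4 14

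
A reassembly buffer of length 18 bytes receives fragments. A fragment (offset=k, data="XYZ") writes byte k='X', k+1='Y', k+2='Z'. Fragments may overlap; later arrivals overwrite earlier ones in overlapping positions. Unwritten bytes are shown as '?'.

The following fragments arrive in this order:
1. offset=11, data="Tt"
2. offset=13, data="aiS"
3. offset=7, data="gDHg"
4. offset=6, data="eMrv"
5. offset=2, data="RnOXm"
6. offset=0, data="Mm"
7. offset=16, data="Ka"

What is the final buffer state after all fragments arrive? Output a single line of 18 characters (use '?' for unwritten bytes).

Fragment 1: offset=11 data="Tt" -> buffer=???????????Tt?????
Fragment 2: offset=13 data="aiS" -> buffer=???????????TtaiS??
Fragment 3: offset=7 data="gDHg" -> buffer=???????gDHgTtaiS??
Fragment 4: offset=6 data="eMrv" -> buffer=??????eMrvgTtaiS??
Fragment 5: offset=2 data="RnOXm" -> buffer=??RnOXmMrvgTtaiS??
Fragment 6: offset=0 data="Mm" -> buffer=MmRnOXmMrvgTtaiS??
Fragment 7: offset=16 data="Ka" -> buffer=MmRnOXmMrvgTtaiSKa

Answer: MmRnOXmMrvgTtaiSKa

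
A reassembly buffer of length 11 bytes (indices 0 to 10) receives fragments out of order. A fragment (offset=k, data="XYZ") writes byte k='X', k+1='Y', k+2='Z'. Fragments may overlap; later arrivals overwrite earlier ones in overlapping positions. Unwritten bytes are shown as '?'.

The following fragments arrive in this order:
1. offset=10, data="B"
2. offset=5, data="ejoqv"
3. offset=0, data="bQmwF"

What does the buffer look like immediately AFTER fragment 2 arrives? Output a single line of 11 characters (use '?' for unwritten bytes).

Answer: ?????ejoqvB

Derivation:
Fragment 1: offset=10 data="B" -> buffer=??????????B
Fragment 2: offset=5 data="ejoqv" -> buffer=?????ejoqvB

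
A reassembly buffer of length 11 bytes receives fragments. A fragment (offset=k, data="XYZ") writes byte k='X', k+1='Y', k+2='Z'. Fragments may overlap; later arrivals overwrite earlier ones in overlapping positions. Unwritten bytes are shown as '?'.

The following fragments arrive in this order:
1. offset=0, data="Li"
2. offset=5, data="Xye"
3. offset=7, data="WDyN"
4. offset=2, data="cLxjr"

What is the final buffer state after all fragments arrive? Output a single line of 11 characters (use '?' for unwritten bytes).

Fragment 1: offset=0 data="Li" -> buffer=Li?????????
Fragment 2: offset=5 data="Xye" -> buffer=Li???Xye???
Fragment 3: offset=7 data="WDyN" -> buffer=Li???XyWDyN
Fragment 4: offset=2 data="cLxjr" -> buffer=LicLxjrWDyN

Answer: LicLxjrWDyN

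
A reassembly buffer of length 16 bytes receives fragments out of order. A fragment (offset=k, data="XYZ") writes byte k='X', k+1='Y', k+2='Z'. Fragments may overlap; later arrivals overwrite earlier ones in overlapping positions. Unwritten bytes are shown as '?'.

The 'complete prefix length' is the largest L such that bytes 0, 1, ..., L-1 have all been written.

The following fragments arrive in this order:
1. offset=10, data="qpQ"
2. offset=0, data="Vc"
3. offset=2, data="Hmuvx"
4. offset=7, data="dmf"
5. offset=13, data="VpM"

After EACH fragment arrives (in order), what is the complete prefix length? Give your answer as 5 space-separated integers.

Fragment 1: offset=10 data="qpQ" -> buffer=??????????qpQ??? -> prefix_len=0
Fragment 2: offset=0 data="Vc" -> buffer=Vc????????qpQ??? -> prefix_len=2
Fragment 3: offset=2 data="Hmuvx" -> buffer=VcHmuvx???qpQ??? -> prefix_len=7
Fragment 4: offset=7 data="dmf" -> buffer=VcHmuvxdmfqpQ??? -> prefix_len=13
Fragment 5: offset=13 data="VpM" -> buffer=VcHmuvxdmfqpQVpM -> prefix_len=16

Answer: 0 2 7 13 16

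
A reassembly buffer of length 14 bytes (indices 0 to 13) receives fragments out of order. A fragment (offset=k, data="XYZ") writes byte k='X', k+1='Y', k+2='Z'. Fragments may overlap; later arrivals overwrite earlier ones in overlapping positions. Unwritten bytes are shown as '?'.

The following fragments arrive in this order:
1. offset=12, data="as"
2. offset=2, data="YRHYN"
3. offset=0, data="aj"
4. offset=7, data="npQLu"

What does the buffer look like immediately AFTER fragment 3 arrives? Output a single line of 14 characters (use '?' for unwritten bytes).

Fragment 1: offset=12 data="as" -> buffer=????????????as
Fragment 2: offset=2 data="YRHYN" -> buffer=??YRHYN?????as
Fragment 3: offset=0 data="aj" -> buffer=ajYRHYN?????as

Answer: ajYRHYN?????as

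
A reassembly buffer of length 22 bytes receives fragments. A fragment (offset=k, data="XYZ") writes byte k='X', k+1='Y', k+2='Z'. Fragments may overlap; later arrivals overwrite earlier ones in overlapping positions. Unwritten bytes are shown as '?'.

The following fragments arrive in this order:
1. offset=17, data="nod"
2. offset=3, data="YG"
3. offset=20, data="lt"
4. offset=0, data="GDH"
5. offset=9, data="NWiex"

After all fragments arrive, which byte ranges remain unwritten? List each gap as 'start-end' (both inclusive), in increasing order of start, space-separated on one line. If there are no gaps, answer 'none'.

Fragment 1: offset=17 len=3
Fragment 2: offset=3 len=2
Fragment 3: offset=20 len=2
Fragment 4: offset=0 len=3
Fragment 5: offset=9 len=5
Gaps: 5-8 14-16

Answer: 5-8 14-16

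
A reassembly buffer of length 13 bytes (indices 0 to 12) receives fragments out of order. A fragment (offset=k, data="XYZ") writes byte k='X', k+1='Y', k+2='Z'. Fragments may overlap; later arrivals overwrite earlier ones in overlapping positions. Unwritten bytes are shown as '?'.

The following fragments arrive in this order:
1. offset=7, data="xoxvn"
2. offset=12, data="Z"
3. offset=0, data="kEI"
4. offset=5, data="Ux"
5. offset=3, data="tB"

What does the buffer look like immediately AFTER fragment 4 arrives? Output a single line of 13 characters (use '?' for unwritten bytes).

Answer: kEI??UxxoxvnZ

Derivation:
Fragment 1: offset=7 data="xoxvn" -> buffer=???????xoxvn?
Fragment 2: offset=12 data="Z" -> buffer=???????xoxvnZ
Fragment 3: offset=0 data="kEI" -> buffer=kEI????xoxvnZ
Fragment 4: offset=5 data="Ux" -> buffer=kEI??UxxoxvnZ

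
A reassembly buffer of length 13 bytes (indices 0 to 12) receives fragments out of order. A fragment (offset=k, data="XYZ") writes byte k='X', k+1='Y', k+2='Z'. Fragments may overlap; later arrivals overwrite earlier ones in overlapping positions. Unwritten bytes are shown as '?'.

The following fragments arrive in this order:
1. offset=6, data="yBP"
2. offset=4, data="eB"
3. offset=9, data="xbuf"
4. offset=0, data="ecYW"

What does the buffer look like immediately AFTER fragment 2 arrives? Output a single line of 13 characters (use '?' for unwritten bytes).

Fragment 1: offset=6 data="yBP" -> buffer=??????yBP????
Fragment 2: offset=4 data="eB" -> buffer=????eByBP????

Answer: ????eByBP????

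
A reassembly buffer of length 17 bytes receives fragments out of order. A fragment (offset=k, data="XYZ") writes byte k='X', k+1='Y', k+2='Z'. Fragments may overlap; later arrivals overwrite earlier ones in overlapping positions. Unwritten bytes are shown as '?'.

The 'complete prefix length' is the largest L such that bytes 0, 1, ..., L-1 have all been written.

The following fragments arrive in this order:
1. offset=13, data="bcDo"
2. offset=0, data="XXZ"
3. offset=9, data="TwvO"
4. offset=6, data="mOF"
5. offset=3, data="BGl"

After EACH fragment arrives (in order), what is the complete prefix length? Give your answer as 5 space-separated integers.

Fragment 1: offset=13 data="bcDo" -> buffer=?????????????bcDo -> prefix_len=0
Fragment 2: offset=0 data="XXZ" -> buffer=XXZ??????????bcDo -> prefix_len=3
Fragment 3: offset=9 data="TwvO" -> buffer=XXZ??????TwvObcDo -> prefix_len=3
Fragment 4: offset=6 data="mOF" -> buffer=XXZ???mOFTwvObcDo -> prefix_len=3
Fragment 5: offset=3 data="BGl" -> buffer=XXZBGlmOFTwvObcDo -> prefix_len=17

Answer: 0 3 3 3 17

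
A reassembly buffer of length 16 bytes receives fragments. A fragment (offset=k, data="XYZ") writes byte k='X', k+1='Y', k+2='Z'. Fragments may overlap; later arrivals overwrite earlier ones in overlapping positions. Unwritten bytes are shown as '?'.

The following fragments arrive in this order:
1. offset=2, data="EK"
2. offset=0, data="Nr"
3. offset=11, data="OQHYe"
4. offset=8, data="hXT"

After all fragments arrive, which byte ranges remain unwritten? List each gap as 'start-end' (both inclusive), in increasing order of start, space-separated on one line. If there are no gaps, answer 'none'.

Fragment 1: offset=2 len=2
Fragment 2: offset=0 len=2
Fragment 3: offset=11 len=5
Fragment 4: offset=8 len=3
Gaps: 4-7

Answer: 4-7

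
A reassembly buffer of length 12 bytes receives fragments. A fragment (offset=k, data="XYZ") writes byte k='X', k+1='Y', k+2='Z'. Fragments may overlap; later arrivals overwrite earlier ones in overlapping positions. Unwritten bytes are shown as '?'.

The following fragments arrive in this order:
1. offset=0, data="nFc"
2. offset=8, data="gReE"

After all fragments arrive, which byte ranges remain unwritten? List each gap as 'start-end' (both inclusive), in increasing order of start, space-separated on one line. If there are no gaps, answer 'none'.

Answer: 3-7

Derivation:
Fragment 1: offset=0 len=3
Fragment 2: offset=8 len=4
Gaps: 3-7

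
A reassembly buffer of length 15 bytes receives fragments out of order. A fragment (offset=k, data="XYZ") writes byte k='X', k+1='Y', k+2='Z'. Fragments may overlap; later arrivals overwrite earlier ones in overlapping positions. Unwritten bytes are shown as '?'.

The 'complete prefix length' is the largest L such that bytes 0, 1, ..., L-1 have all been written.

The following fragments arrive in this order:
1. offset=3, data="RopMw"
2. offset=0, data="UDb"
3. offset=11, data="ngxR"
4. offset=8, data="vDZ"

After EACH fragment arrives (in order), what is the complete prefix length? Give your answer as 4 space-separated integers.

Answer: 0 8 8 15

Derivation:
Fragment 1: offset=3 data="RopMw" -> buffer=???RopMw??????? -> prefix_len=0
Fragment 2: offset=0 data="UDb" -> buffer=UDbRopMw??????? -> prefix_len=8
Fragment 3: offset=11 data="ngxR" -> buffer=UDbRopMw???ngxR -> prefix_len=8
Fragment 4: offset=8 data="vDZ" -> buffer=UDbRopMwvDZngxR -> prefix_len=15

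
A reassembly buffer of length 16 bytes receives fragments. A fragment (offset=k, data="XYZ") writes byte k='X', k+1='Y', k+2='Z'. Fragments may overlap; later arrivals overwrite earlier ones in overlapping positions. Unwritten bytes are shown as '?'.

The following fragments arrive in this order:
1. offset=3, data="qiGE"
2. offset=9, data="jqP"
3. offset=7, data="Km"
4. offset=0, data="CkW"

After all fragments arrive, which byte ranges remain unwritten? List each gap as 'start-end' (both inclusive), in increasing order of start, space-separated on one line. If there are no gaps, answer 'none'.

Fragment 1: offset=3 len=4
Fragment 2: offset=9 len=3
Fragment 3: offset=7 len=2
Fragment 4: offset=0 len=3
Gaps: 12-15

Answer: 12-15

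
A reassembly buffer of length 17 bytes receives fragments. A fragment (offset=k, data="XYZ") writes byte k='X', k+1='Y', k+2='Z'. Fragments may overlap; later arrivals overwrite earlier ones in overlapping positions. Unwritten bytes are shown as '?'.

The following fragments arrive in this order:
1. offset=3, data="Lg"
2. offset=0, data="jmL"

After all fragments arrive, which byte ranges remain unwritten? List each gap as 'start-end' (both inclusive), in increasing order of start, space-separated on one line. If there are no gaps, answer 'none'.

Fragment 1: offset=3 len=2
Fragment 2: offset=0 len=3
Gaps: 5-16

Answer: 5-16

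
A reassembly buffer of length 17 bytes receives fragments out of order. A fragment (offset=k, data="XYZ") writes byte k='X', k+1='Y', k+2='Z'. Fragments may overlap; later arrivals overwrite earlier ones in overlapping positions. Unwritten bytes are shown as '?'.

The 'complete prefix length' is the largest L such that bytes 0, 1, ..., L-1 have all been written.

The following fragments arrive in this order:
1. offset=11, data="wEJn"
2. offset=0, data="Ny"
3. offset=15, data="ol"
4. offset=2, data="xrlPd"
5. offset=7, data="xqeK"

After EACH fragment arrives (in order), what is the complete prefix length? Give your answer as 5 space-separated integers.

Fragment 1: offset=11 data="wEJn" -> buffer=???????????wEJn?? -> prefix_len=0
Fragment 2: offset=0 data="Ny" -> buffer=Ny?????????wEJn?? -> prefix_len=2
Fragment 3: offset=15 data="ol" -> buffer=Ny?????????wEJnol -> prefix_len=2
Fragment 4: offset=2 data="xrlPd" -> buffer=NyxrlPd????wEJnol -> prefix_len=7
Fragment 5: offset=7 data="xqeK" -> buffer=NyxrlPdxqeKwEJnol -> prefix_len=17

Answer: 0 2 2 7 17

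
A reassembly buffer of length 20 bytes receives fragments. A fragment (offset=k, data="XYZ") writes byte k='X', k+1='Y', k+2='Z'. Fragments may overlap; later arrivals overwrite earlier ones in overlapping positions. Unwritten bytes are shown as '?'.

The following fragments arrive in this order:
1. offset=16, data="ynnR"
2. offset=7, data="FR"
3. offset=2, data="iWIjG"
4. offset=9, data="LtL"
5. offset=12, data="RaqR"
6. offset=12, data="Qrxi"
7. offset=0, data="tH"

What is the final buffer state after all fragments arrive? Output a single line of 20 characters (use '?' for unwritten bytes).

Answer: tHiWIjGFRLtLQrxiynnR

Derivation:
Fragment 1: offset=16 data="ynnR" -> buffer=????????????????ynnR
Fragment 2: offset=7 data="FR" -> buffer=???????FR???????ynnR
Fragment 3: offset=2 data="iWIjG" -> buffer=??iWIjGFR???????ynnR
Fragment 4: offset=9 data="LtL" -> buffer=??iWIjGFRLtL????ynnR
Fragment 5: offset=12 data="RaqR" -> buffer=??iWIjGFRLtLRaqRynnR
Fragment 6: offset=12 data="Qrxi" -> buffer=??iWIjGFRLtLQrxiynnR
Fragment 7: offset=0 data="tH" -> buffer=tHiWIjGFRLtLQrxiynnR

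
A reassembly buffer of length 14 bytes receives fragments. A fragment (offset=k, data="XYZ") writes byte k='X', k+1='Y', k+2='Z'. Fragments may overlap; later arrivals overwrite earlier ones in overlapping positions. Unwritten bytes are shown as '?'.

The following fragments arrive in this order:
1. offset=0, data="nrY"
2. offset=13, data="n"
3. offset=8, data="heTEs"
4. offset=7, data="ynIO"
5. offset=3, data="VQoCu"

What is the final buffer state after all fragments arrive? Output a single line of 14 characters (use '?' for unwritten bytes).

Fragment 1: offset=0 data="nrY" -> buffer=nrY???????????
Fragment 2: offset=13 data="n" -> buffer=nrY??????????n
Fragment 3: offset=8 data="heTEs" -> buffer=nrY?????heTEsn
Fragment 4: offset=7 data="ynIO" -> buffer=nrY????ynIOEsn
Fragment 5: offset=3 data="VQoCu" -> buffer=nrYVQoCunIOEsn

Answer: nrYVQoCunIOEsn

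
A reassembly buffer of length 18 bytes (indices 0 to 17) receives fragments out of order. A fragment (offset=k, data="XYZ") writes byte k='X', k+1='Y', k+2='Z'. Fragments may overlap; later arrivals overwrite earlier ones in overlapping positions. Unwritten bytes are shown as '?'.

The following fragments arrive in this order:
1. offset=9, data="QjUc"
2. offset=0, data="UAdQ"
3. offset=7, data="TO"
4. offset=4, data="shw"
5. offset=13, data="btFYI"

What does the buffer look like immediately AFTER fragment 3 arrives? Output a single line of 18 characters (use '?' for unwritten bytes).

Fragment 1: offset=9 data="QjUc" -> buffer=?????????QjUc?????
Fragment 2: offset=0 data="UAdQ" -> buffer=UAdQ?????QjUc?????
Fragment 3: offset=7 data="TO" -> buffer=UAdQ???TOQjUc?????

Answer: UAdQ???TOQjUc?????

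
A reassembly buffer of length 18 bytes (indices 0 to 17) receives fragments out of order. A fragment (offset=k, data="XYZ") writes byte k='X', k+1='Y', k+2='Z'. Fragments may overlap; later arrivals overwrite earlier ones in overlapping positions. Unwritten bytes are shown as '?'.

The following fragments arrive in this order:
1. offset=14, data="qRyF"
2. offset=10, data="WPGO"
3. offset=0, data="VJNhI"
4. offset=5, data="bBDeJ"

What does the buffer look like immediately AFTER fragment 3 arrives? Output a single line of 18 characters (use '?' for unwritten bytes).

Fragment 1: offset=14 data="qRyF" -> buffer=??????????????qRyF
Fragment 2: offset=10 data="WPGO" -> buffer=??????????WPGOqRyF
Fragment 3: offset=0 data="VJNhI" -> buffer=VJNhI?????WPGOqRyF

Answer: VJNhI?????WPGOqRyF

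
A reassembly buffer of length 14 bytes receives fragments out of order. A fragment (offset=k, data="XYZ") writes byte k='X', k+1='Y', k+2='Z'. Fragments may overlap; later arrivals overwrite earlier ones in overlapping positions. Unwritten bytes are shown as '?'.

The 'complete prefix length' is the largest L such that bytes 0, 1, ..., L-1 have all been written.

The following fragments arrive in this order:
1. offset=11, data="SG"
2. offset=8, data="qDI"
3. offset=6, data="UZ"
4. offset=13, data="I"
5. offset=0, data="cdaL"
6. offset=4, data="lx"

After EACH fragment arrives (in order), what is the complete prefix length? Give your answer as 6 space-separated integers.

Fragment 1: offset=11 data="SG" -> buffer=???????????SG? -> prefix_len=0
Fragment 2: offset=8 data="qDI" -> buffer=????????qDISG? -> prefix_len=0
Fragment 3: offset=6 data="UZ" -> buffer=??????UZqDISG? -> prefix_len=0
Fragment 4: offset=13 data="I" -> buffer=??????UZqDISGI -> prefix_len=0
Fragment 5: offset=0 data="cdaL" -> buffer=cdaL??UZqDISGI -> prefix_len=4
Fragment 6: offset=4 data="lx" -> buffer=cdaLlxUZqDISGI -> prefix_len=14

Answer: 0 0 0 0 4 14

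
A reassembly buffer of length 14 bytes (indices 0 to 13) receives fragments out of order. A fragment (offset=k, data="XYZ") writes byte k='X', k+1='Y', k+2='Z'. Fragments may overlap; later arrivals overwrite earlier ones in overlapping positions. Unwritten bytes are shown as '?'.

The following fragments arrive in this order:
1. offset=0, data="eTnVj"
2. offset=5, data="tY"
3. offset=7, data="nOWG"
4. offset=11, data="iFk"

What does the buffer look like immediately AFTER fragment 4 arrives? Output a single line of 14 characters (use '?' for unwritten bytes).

Answer: eTnVjtYnOWGiFk

Derivation:
Fragment 1: offset=0 data="eTnVj" -> buffer=eTnVj?????????
Fragment 2: offset=5 data="tY" -> buffer=eTnVjtY???????
Fragment 3: offset=7 data="nOWG" -> buffer=eTnVjtYnOWG???
Fragment 4: offset=11 data="iFk" -> buffer=eTnVjtYnOWGiFk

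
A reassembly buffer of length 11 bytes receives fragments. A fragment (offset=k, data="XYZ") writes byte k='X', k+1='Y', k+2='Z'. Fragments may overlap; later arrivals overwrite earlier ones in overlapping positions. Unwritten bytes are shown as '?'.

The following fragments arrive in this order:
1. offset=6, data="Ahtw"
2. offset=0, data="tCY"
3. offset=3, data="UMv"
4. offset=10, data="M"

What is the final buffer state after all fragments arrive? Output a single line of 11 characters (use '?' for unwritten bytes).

Answer: tCYUMvAhtwM

Derivation:
Fragment 1: offset=6 data="Ahtw" -> buffer=??????Ahtw?
Fragment 2: offset=0 data="tCY" -> buffer=tCY???Ahtw?
Fragment 3: offset=3 data="UMv" -> buffer=tCYUMvAhtw?
Fragment 4: offset=10 data="M" -> buffer=tCYUMvAhtwM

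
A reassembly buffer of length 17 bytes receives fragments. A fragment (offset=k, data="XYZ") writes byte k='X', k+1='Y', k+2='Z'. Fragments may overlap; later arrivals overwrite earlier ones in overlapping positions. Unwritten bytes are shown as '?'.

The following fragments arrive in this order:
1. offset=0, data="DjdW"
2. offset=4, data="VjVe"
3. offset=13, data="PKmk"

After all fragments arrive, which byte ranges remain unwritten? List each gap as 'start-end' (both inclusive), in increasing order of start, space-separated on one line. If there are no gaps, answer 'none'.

Fragment 1: offset=0 len=4
Fragment 2: offset=4 len=4
Fragment 3: offset=13 len=4
Gaps: 8-12

Answer: 8-12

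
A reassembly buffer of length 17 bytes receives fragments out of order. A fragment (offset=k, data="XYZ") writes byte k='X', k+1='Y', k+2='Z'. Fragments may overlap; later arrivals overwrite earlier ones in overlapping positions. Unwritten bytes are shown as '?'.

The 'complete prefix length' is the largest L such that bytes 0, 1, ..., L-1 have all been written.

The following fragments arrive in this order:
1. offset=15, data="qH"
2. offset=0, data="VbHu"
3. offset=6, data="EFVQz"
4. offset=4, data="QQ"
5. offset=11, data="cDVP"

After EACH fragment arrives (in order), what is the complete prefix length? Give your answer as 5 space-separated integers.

Answer: 0 4 4 11 17

Derivation:
Fragment 1: offset=15 data="qH" -> buffer=???????????????qH -> prefix_len=0
Fragment 2: offset=0 data="VbHu" -> buffer=VbHu???????????qH -> prefix_len=4
Fragment 3: offset=6 data="EFVQz" -> buffer=VbHu??EFVQz????qH -> prefix_len=4
Fragment 4: offset=4 data="QQ" -> buffer=VbHuQQEFVQz????qH -> prefix_len=11
Fragment 5: offset=11 data="cDVP" -> buffer=VbHuQQEFVQzcDVPqH -> prefix_len=17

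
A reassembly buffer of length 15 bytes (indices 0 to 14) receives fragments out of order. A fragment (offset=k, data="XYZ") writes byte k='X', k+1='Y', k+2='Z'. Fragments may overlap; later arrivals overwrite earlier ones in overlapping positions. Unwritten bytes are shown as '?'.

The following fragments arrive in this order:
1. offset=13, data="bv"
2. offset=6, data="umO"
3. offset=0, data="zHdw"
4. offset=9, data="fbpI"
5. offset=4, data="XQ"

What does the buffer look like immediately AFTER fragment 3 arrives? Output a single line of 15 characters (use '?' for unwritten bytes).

Answer: zHdw??umO????bv

Derivation:
Fragment 1: offset=13 data="bv" -> buffer=?????????????bv
Fragment 2: offset=6 data="umO" -> buffer=??????umO????bv
Fragment 3: offset=0 data="zHdw" -> buffer=zHdw??umO????bv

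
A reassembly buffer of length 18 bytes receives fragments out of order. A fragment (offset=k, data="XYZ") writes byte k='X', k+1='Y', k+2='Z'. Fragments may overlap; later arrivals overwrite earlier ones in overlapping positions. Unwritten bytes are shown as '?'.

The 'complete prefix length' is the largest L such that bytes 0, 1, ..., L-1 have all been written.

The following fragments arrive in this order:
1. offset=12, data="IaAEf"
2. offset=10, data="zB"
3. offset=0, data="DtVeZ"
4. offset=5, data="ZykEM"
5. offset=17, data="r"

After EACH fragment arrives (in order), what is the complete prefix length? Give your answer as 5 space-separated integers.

Answer: 0 0 5 17 18

Derivation:
Fragment 1: offset=12 data="IaAEf" -> buffer=????????????IaAEf? -> prefix_len=0
Fragment 2: offset=10 data="zB" -> buffer=??????????zBIaAEf? -> prefix_len=0
Fragment 3: offset=0 data="DtVeZ" -> buffer=DtVeZ?????zBIaAEf? -> prefix_len=5
Fragment 4: offset=5 data="ZykEM" -> buffer=DtVeZZykEMzBIaAEf? -> prefix_len=17
Fragment 5: offset=17 data="r" -> buffer=DtVeZZykEMzBIaAEfr -> prefix_len=18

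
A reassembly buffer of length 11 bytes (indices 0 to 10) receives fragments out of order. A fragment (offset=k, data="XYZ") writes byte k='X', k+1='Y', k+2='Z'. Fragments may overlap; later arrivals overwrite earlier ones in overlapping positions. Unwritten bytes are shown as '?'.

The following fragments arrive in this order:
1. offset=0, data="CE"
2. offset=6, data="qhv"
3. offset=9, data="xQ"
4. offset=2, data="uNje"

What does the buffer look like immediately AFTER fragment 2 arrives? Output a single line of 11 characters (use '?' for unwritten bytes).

Fragment 1: offset=0 data="CE" -> buffer=CE?????????
Fragment 2: offset=6 data="qhv" -> buffer=CE????qhv??

Answer: CE????qhv??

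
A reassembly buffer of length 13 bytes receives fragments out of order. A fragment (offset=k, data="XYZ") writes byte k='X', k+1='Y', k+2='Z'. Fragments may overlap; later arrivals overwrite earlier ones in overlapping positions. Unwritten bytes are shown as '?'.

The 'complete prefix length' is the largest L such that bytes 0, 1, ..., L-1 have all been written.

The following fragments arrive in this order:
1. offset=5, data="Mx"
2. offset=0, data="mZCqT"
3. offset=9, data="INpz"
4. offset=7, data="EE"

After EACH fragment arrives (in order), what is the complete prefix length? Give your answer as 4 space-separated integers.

Fragment 1: offset=5 data="Mx" -> buffer=?????Mx?????? -> prefix_len=0
Fragment 2: offset=0 data="mZCqT" -> buffer=mZCqTMx?????? -> prefix_len=7
Fragment 3: offset=9 data="INpz" -> buffer=mZCqTMx??INpz -> prefix_len=7
Fragment 4: offset=7 data="EE" -> buffer=mZCqTMxEEINpz -> prefix_len=13

Answer: 0 7 7 13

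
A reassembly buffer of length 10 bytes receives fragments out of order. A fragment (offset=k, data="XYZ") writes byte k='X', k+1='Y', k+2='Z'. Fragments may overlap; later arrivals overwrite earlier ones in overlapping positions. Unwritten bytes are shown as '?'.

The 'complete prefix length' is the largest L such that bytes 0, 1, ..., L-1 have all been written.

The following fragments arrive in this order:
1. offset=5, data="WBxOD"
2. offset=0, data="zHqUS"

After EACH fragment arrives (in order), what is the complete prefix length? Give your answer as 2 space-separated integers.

Answer: 0 10

Derivation:
Fragment 1: offset=5 data="WBxOD" -> buffer=?????WBxOD -> prefix_len=0
Fragment 2: offset=0 data="zHqUS" -> buffer=zHqUSWBxOD -> prefix_len=10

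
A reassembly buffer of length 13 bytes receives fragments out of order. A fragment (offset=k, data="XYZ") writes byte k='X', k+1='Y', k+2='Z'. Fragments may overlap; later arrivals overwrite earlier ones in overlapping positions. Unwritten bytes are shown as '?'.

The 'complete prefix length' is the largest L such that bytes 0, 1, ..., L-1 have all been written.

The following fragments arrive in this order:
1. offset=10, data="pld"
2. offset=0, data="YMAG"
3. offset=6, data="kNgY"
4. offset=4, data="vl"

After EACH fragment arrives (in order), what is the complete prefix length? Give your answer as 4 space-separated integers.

Answer: 0 4 4 13

Derivation:
Fragment 1: offset=10 data="pld" -> buffer=??????????pld -> prefix_len=0
Fragment 2: offset=0 data="YMAG" -> buffer=YMAG??????pld -> prefix_len=4
Fragment 3: offset=6 data="kNgY" -> buffer=YMAG??kNgYpld -> prefix_len=4
Fragment 4: offset=4 data="vl" -> buffer=YMAGvlkNgYpld -> prefix_len=13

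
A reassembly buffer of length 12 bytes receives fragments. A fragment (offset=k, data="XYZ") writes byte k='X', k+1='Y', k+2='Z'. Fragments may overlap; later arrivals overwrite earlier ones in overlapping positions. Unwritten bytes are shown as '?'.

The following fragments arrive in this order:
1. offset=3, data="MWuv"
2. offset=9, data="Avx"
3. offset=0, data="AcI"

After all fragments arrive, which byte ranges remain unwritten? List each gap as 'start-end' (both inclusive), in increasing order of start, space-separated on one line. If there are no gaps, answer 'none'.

Answer: 7-8

Derivation:
Fragment 1: offset=3 len=4
Fragment 2: offset=9 len=3
Fragment 3: offset=0 len=3
Gaps: 7-8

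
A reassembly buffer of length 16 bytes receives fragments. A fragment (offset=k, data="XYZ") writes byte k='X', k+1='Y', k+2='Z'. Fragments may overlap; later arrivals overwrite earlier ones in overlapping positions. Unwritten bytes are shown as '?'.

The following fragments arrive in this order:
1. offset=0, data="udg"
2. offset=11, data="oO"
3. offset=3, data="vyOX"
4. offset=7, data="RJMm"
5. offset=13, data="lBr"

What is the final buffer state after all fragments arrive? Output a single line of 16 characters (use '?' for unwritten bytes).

Fragment 1: offset=0 data="udg" -> buffer=udg?????????????
Fragment 2: offset=11 data="oO" -> buffer=udg????????oO???
Fragment 3: offset=3 data="vyOX" -> buffer=udgvyOX????oO???
Fragment 4: offset=7 data="RJMm" -> buffer=udgvyOXRJMmoO???
Fragment 5: offset=13 data="lBr" -> buffer=udgvyOXRJMmoOlBr

Answer: udgvyOXRJMmoOlBr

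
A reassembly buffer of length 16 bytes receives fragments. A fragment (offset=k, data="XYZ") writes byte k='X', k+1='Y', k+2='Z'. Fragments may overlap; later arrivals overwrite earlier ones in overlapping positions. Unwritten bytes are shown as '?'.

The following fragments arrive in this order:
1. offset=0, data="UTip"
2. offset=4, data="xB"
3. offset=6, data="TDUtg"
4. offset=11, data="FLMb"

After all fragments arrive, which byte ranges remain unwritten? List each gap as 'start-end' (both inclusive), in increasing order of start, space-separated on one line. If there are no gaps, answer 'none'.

Answer: 15-15

Derivation:
Fragment 1: offset=0 len=4
Fragment 2: offset=4 len=2
Fragment 3: offset=6 len=5
Fragment 4: offset=11 len=4
Gaps: 15-15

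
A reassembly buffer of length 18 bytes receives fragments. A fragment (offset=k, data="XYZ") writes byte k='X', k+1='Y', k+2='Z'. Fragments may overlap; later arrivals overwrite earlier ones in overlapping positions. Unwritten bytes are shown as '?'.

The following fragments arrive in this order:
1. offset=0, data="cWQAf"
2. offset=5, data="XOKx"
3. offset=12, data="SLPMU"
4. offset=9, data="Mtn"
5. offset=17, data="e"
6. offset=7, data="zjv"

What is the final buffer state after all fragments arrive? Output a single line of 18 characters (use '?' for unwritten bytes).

Answer: cWQAfXOzjvtnSLPMUe

Derivation:
Fragment 1: offset=0 data="cWQAf" -> buffer=cWQAf?????????????
Fragment 2: offset=5 data="XOKx" -> buffer=cWQAfXOKx?????????
Fragment 3: offset=12 data="SLPMU" -> buffer=cWQAfXOKx???SLPMU?
Fragment 4: offset=9 data="Mtn" -> buffer=cWQAfXOKxMtnSLPMU?
Fragment 5: offset=17 data="e" -> buffer=cWQAfXOKxMtnSLPMUe
Fragment 6: offset=7 data="zjv" -> buffer=cWQAfXOzjvtnSLPMUe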